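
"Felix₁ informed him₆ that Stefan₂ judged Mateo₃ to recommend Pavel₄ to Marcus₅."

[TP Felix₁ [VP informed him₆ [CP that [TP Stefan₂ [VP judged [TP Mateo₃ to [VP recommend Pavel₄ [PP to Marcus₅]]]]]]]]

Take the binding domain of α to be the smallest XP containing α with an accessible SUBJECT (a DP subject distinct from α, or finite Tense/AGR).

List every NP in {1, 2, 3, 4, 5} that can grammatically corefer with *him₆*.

none

*him* is a pronoun, so Principle B applies: it must be free in its binding domain.
Binding domain of *him₆*: the matrix TP, whose subject is Felix₁.
*Felix₁* c-commands the pronoun within its binding domain → coindexation would violate Principle B.
*Stefan₂*: the pronoun c-commands this R-expression → coindexation would violate Principle C on *Stefan₂*.
*Mateo₃*: the pronoun c-commands this R-expression → coindexation would violate Principle C on *Mateo₃*.
*Pavel₄*: the pronoun c-commands this R-expression → coindexation would violate Principle C on *Pavel₄*.
*Marcus₅*: the pronoun c-commands this R-expression → coindexation would violate Principle C on *Marcus₅*.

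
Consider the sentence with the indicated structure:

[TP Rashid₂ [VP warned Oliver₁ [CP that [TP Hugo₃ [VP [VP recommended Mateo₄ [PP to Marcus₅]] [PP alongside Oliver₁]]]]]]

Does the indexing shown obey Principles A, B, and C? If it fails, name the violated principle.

The two coindexed NPs are *Oliver₁* (the higher occurrence) and *Oliver₁* (the lower occurrence).
*Oliver₁* (the lower occurrence) is an R-expression. Principle C requires it to be free everywhere.
*Oliver₁* (the higher occurrence) c-commands it and carries the same index.
The R-expression is bound → Principle C violation.

Principle C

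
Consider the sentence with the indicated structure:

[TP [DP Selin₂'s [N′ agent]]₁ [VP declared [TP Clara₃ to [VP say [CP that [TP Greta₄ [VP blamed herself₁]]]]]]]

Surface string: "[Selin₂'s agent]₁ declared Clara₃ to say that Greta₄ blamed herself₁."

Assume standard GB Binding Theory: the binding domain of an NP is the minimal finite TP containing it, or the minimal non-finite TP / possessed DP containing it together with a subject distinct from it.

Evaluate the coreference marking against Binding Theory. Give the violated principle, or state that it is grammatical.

Principle A

The two coindexed NPs are *[Selin₂'s agent]₁* and *herself₁*.
*herself₁* is an anaphor. Principle A requires it to be bound within its binding domain — the embedded TP, whose subject is Greta₄.
Within that domain it is c-commanded by *Greta₄*, which does not share its index.
*[Selin₂'s agent]₁* does c-command the anaphor, but from outside its binding domain.
The anaphor is unbound in its domain → Principle A violation.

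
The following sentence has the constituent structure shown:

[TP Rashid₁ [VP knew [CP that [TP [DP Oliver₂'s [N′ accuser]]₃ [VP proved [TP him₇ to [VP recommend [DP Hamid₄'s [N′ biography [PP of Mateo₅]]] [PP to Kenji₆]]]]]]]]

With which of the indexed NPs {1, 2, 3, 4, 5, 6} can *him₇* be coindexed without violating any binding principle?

{1, 2}

*him* is a pronoun, so Principle B applies: it must be free in its binding domain.
Binding domain of *him₇*: the embedded TP, whose subject is [Oliver₂'s accuser]₃.
*Rashid₁* c-commands the pronoun but from outside its binding domain, and is not c-commanded by it → coindexation permitted.
*Oliver₂* and the pronoun do not c-command one another → neither Principle B nor Principle C is at stake; coindexation permitted.
*[Oliver₂'s accuser]₃* c-commands the pronoun within its binding domain → coindexation would violate Principle B.
*Hamid₄*: the pronoun c-commands this R-expression → coindexation would violate Principle C on *Hamid₄*.
*Mateo₅*: the pronoun c-commands this R-expression → coindexation would violate Principle C on *Mateo₅*.
*Kenji₆*: the pronoun c-commands this R-expression → coindexation would violate Principle C on *Kenji₆*.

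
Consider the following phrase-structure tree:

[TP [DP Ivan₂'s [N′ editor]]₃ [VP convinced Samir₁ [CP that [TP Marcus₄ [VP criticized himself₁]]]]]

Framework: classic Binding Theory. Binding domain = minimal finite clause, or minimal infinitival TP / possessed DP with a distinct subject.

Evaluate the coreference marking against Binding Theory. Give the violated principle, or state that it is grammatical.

The two coindexed NPs are *Samir₁* and *himself₁*.
*himself₁* is an anaphor. Principle A requires it to be bound within its binding domain — the embedded TP, whose subject is Marcus₄.
Within that domain it is c-commanded by *Marcus₄*, which does not share its index.
*Samir₁* does c-command the anaphor, but from outside its binding domain.
The anaphor is unbound in its domain → Principle A violation.

Principle A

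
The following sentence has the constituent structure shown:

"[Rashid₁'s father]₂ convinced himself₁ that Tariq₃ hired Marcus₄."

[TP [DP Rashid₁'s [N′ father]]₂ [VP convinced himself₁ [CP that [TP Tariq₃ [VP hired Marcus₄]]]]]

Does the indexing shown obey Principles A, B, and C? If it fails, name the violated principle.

The two coindexed NPs are *Rashid₁* and *himself₁*.
*himself₁* is an anaphor. Principle A requires it to be bound within its binding domain — the matrix TP, whose subject is [Rashid₁'s father]₂.
Within that domain it is c-commanded by *[Rashid₁'s father]₂*, which does not share its index.
*Rashid₁* does not c-command the anaphor at all.
The anaphor is unbound in its domain → Principle A violation.

Principle A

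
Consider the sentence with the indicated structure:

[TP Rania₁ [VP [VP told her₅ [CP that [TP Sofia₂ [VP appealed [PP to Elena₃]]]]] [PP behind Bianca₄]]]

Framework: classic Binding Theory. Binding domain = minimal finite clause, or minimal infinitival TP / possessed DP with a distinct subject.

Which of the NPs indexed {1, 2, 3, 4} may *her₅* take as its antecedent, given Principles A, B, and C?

*her* is a pronoun, so Principle B applies: it must be free in its binding domain.
Binding domain of *her₅*: the matrix TP, whose subject is Rania₁.
*Rania₁* c-commands the pronoun within its binding domain → coindexation would violate Principle B.
*Sofia₂*: the pronoun c-commands this R-expression → coindexation would violate Principle C on *Sofia₂*.
*Elena₃*: the pronoun c-commands this R-expression → coindexation would violate Principle C on *Elena₃*.
*Bianca₄* and the pronoun do not c-command one another → neither Principle B nor Principle C is at stake; coindexation permitted.

{4}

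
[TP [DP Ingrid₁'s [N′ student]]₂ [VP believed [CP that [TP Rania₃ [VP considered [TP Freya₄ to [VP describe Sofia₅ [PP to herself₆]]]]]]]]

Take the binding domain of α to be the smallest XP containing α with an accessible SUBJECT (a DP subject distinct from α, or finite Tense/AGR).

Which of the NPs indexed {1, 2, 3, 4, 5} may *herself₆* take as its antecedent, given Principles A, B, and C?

{4, 5}

*herself* is an anaphor, so Principle A applies: it must be bound in its binding domain.
Binding domain of *herself₆*: the embedded TP, whose subject is Freya₄.
*Ingrid₁* does not c-command the anaphor → cannot bind it.
*[Ingrid₁'s student]₂* c-commands the anaphor but is outside its binding domain → cannot satisfy Principle A.
*Rania₃* c-commands the anaphor but is outside its binding domain → cannot satisfy Principle A.
*Freya₄* c-commands the anaphor within its binding domain → licit binder.
*Sofia₅* c-commands the anaphor within its binding domain → licit binder.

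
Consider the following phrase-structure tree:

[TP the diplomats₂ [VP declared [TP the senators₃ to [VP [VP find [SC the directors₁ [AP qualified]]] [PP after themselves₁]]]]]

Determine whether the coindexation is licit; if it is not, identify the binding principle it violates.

The two coindexed NPs are *the directors₁* and *themselves₁*.
*themselves₁* is an anaphor. Principle A requires it to be bound within its binding domain — the embedded TP, whose subject is the senators₃.
Within that domain it is c-commanded by *the senators₃*, which does not share its index.
*the directors₁* does not c-command the anaphor at all.
The anaphor is unbound in its domain → Principle A violation.

Principle A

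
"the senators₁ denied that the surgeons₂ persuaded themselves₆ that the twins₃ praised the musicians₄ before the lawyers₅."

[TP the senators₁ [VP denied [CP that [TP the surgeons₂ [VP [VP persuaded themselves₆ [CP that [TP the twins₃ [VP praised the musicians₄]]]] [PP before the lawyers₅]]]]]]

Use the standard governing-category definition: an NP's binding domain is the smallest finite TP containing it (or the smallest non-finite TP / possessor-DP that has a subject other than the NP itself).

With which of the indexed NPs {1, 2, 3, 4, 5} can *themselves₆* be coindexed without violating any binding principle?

*themselves* is an anaphor, so Principle A applies: it must be bound in its binding domain.
Binding domain of *themselves₆*: the embedded TP, whose subject is the surgeons₂.
*the senators₁* c-commands the anaphor but is outside its binding domain → cannot satisfy Principle A.
*the surgeons₂* c-commands the anaphor within its binding domain → licit binder.
*the twins₃* does not c-command the anaphor → cannot bind it.
*the musicians₄* does not c-command the anaphor → cannot bind it.
*the lawyers₅* does not c-command the anaphor → cannot bind it.

{2}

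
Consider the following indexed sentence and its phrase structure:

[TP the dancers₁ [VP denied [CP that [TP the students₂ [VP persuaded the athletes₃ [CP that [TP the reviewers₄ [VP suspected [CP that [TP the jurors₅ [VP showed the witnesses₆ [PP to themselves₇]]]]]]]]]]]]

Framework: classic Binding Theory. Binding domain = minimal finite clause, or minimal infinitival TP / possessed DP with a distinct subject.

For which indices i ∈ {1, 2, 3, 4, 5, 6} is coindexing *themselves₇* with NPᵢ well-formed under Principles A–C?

{5, 6}

*themselves* is an anaphor, so Principle A applies: it must be bound in its binding domain.
Binding domain of *themselves₇*: the embedded TP, whose subject is the jurors₅.
*the dancers₁* c-commands the anaphor but is outside its binding domain → cannot satisfy Principle A.
*the students₂* c-commands the anaphor but is outside its binding domain → cannot satisfy Principle A.
*the athletes₃* c-commands the anaphor but is outside its binding domain → cannot satisfy Principle A.
*the reviewers₄* c-commands the anaphor but is outside its binding domain → cannot satisfy Principle A.
*the jurors₅* c-commands the anaphor within its binding domain → licit binder.
*the witnesses₆* c-commands the anaphor within its binding domain → licit binder.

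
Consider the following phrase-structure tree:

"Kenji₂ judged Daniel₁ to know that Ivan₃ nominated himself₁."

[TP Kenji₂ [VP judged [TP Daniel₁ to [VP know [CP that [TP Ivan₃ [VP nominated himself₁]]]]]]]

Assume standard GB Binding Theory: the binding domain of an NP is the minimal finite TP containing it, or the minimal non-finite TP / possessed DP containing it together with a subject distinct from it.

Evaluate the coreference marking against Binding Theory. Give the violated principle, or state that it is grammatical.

Principle A

The two coindexed NPs are *Daniel₁* and *himself₁*.
*himself₁* is an anaphor. Principle A requires it to be bound within its binding domain — the embedded TP, whose subject is Ivan₃.
Within that domain it is c-commanded by *Ivan₃*, which does not share its index.
*Daniel₁* does c-command the anaphor, but from outside its binding domain.
The anaphor is unbound in its domain → Principle A violation.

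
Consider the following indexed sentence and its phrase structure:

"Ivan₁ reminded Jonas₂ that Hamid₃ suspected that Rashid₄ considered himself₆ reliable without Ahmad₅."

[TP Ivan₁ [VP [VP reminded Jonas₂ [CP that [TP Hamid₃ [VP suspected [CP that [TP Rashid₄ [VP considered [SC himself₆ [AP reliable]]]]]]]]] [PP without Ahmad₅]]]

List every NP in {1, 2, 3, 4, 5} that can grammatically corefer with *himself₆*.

{4}

*himself* is an anaphor, so Principle A applies: it must be bound in its binding domain.
Binding domain of *himself₆*: the embedded TP, whose subject is Rashid₄.
*Ivan₁* c-commands the anaphor but is outside its binding domain → cannot satisfy Principle A.
*Jonas₂* c-commands the anaphor but is outside its binding domain → cannot satisfy Principle A.
*Hamid₃* c-commands the anaphor but is outside its binding domain → cannot satisfy Principle A.
*Rashid₄* c-commands the anaphor within its binding domain → licit binder.
*Ahmad₅* does not c-command the anaphor → cannot bind it.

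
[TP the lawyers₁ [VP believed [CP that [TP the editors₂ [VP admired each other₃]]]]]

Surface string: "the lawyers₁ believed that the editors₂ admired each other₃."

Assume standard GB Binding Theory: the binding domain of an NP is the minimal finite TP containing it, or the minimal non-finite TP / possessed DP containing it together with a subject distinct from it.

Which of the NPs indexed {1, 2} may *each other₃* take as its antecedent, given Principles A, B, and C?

*each other* is an anaphor, so Principle A applies: it must be bound in its binding domain.
Binding domain of *each other₃*: the embedded TP, whose subject is the editors₂.
*the lawyers₁* c-commands the anaphor but is outside its binding domain → cannot satisfy Principle A.
*the editors₂* c-commands the anaphor within its binding domain → licit binder.

{2}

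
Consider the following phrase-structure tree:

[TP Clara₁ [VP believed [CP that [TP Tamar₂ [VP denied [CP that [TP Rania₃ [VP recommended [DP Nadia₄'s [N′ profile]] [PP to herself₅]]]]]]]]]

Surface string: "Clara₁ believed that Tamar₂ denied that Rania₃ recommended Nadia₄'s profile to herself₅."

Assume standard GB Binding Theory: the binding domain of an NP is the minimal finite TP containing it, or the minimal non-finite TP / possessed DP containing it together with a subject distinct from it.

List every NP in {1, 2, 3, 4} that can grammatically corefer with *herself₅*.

{3}

*herself* is an anaphor, so Principle A applies: it must be bound in its binding domain.
Binding domain of *herself₅*: the embedded TP, whose subject is Rania₃.
*Clara₁* c-commands the anaphor but is outside its binding domain → cannot satisfy Principle A.
*Tamar₂* c-commands the anaphor but is outside its binding domain → cannot satisfy Principle A.
*Rania₃* c-commands the anaphor within its binding domain → licit binder.
*Nadia₄* does not c-command the anaphor → cannot bind it.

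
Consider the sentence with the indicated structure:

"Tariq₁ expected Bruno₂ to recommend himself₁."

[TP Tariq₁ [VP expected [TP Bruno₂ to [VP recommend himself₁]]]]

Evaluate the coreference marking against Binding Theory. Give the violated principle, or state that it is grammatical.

Principle A

The two coindexed NPs are *Tariq₁* and *himself₁*.
*himself₁* is an anaphor. Principle A requires it to be bound within its binding domain — the embedded TP, whose subject is Bruno₂.
Within that domain it is c-commanded by *Bruno₂*, which does not share its index.
*Tariq₁* does c-command the anaphor, but from outside its binding domain.
The anaphor is unbound in its domain → Principle A violation.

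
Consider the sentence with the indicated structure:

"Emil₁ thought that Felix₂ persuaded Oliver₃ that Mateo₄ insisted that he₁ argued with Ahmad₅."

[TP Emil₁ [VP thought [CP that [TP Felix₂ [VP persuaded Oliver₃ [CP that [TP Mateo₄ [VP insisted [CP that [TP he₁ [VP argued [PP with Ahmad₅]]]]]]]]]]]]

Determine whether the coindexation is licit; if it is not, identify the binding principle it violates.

The two coindexed NPs are *Emil₁* and *he₁*.
*he₁* is a pronoun; nothing c-commands it within its binding domain (the embedded TP.), so Principle B holds trivially.
*Emil₁* is an R-expression; *he₁* does not c-command it, and no other NP shares its index, so Principle C is satisfied.
All principles are respected.

grammatical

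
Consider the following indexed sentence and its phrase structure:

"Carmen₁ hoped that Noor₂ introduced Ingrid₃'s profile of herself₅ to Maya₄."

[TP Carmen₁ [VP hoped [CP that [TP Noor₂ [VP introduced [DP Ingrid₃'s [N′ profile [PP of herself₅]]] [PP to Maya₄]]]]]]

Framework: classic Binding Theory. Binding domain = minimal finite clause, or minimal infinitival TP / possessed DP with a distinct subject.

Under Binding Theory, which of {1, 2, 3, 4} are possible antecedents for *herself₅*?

*herself* is an anaphor, so Principle A applies: it must be bound in its binding domain.
Binding domain of *herself₅*: the possessed DP, whose subject is Ingrid₃.
*Carmen₁* c-commands the anaphor but is outside its binding domain → cannot satisfy Principle A.
*Noor₂* c-commands the anaphor but is outside its binding domain → cannot satisfy Principle A.
*Ingrid₃* c-commands the anaphor within its binding domain → licit binder.
*Maya₄* does not c-command the anaphor → cannot bind it.

{3}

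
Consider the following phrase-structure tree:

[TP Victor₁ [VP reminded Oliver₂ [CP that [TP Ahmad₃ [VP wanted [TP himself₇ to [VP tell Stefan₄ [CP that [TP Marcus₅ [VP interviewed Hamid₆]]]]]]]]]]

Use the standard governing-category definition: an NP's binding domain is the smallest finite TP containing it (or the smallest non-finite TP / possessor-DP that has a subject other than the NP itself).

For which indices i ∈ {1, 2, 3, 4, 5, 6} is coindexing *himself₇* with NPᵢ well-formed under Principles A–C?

*himself* is an anaphor, so Principle A applies: it must be bound in its binding domain.
Binding domain of *himself₇*: the embedded TP, whose subject is Ahmad₃.
*Victor₁* c-commands the anaphor but is outside its binding domain → cannot satisfy Principle A.
*Oliver₂* c-commands the anaphor but is outside its binding domain → cannot satisfy Principle A.
*Ahmad₃* c-commands the anaphor within its binding domain → licit binder.
*Stefan₄* does not c-command the anaphor → cannot bind it.
*Marcus₅* does not c-command the anaphor → cannot bind it.
*Hamid₆* does not c-command the anaphor → cannot bind it.

{3}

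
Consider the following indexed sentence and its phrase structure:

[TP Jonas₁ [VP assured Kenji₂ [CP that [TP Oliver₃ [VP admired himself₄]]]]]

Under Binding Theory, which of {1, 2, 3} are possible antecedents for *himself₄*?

{3}

*himself* is an anaphor, so Principle A applies: it must be bound in its binding domain.
Binding domain of *himself₄*: the embedded TP, whose subject is Oliver₃.
*Jonas₁* c-commands the anaphor but is outside its binding domain → cannot satisfy Principle A.
*Kenji₂* c-commands the anaphor but is outside its binding domain → cannot satisfy Principle A.
*Oliver₃* c-commands the anaphor within its binding domain → licit binder.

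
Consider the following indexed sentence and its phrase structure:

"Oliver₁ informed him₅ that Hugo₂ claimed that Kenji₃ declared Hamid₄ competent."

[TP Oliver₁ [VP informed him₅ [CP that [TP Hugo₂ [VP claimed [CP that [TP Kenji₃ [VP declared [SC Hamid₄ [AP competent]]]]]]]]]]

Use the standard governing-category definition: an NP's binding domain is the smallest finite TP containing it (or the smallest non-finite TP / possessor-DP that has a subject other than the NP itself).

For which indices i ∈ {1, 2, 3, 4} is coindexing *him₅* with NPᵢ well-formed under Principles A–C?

*him* is a pronoun, so Principle B applies: it must be free in its binding domain.
Binding domain of *him₅*: the matrix TP, whose subject is Oliver₁.
*Oliver₁* c-commands the pronoun within its binding domain → coindexation would violate Principle B.
*Hugo₂*: the pronoun c-commands this R-expression → coindexation would violate Principle C on *Hugo₂*.
*Kenji₃*: the pronoun c-commands this R-expression → coindexation would violate Principle C on *Kenji₃*.
*Hamid₄*: the pronoun c-commands this R-expression → coindexation would violate Principle C on *Hamid₄*.

none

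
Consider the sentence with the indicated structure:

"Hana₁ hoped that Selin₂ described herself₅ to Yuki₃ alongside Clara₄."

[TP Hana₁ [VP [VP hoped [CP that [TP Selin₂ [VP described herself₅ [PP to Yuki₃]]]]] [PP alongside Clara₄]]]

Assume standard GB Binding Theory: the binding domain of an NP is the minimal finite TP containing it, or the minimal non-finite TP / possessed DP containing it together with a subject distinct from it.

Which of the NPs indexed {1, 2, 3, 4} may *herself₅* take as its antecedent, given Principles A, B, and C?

*herself* is an anaphor, so Principle A applies: it must be bound in its binding domain.
Binding domain of *herself₅*: the embedded TP, whose subject is Selin₂.
*Hana₁* c-commands the anaphor but is outside its binding domain → cannot satisfy Principle A.
*Selin₂* c-commands the anaphor within its binding domain → licit binder.
*Yuki₃* does not c-command the anaphor → cannot bind it.
*Clara₄* does not c-command the anaphor → cannot bind it.

{2}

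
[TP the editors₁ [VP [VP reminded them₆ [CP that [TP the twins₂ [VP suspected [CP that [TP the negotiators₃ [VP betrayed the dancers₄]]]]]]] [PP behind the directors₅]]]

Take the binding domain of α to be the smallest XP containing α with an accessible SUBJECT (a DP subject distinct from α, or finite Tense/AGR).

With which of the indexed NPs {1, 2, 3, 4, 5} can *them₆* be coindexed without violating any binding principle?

*them* is a pronoun, so Principle B applies: it must be free in its binding domain.
Binding domain of *them₆*: the matrix TP, whose subject is the editors₁.
*the editors₁* c-commands the pronoun within its binding domain → coindexation would violate Principle B.
*the twins₂*: the pronoun c-commands this R-expression → coindexation would violate Principle C on *the twins₂*.
*the negotiators₃*: the pronoun c-commands this R-expression → coindexation would violate Principle C on *the negotiators₃*.
*the dancers₄*: the pronoun c-commands this R-expression → coindexation would violate Principle C on *the dancers₄*.
*the directors₅* and the pronoun do not c-command one another → neither Principle B nor Principle C is at stake; coindexation permitted.

{5}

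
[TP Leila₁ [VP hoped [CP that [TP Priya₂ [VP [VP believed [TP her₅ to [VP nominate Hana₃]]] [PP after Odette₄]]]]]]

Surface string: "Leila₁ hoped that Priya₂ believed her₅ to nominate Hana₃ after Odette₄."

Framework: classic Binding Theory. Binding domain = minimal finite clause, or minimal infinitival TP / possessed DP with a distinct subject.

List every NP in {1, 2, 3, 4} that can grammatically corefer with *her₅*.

*her* is a pronoun, so Principle B applies: it must be free in its binding domain.
Binding domain of *her₅*: the embedded TP, whose subject is Priya₂.
*Leila₁* c-commands the pronoun but from outside its binding domain, and is not c-commanded by it → coindexation permitted.
*Priya₂* c-commands the pronoun within its binding domain → coindexation would violate Principle B.
*Hana₃*: the pronoun c-commands this R-expression → coindexation would violate Principle C on *Hana₃*.
*Odette₄* and the pronoun do not c-command one another → neither Principle B nor Principle C is at stake; coindexation permitted.

{1, 4}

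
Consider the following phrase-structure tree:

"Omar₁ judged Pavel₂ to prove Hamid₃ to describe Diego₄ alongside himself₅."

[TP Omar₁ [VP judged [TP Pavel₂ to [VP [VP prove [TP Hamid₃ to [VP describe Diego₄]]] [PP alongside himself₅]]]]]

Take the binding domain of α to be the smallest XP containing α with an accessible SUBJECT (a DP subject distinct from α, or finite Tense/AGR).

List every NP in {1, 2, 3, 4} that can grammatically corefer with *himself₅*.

*himself* is an anaphor, so Principle A applies: it must be bound in its binding domain.
Binding domain of *himself₅*: the embedded TP, whose subject is Pavel₂.
*Omar₁* c-commands the anaphor but is outside its binding domain → cannot satisfy Principle A.
*Pavel₂* c-commands the anaphor within its binding domain → licit binder.
*Hamid₃* does not c-command the anaphor → cannot bind it.
*Diego₄* does not c-command the anaphor → cannot bind it.

{2}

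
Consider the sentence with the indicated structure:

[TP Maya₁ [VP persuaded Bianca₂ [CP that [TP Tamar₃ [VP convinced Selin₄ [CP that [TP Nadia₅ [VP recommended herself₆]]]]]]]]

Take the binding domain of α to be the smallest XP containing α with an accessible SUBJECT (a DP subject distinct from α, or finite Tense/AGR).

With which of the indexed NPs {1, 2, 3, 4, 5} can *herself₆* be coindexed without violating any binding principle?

{5}

*herself* is an anaphor, so Principle A applies: it must be bound in its binding domain.
Binding domain of *herself₆*: the embedded TP, whose subject is Nadia₅.
*Maya₁* c-commands the anaphor but is outside its binding domain → cannot satisfy Principle A.
*Bianca₂* c-commands the anaphor but is outside its binding domain → cannot satisfy Principle A.
*Tamar₃* c-commands the anaphor but is outside its binding domain → cannot satisfy Principle A.
*Selin₄* c-commands the anaphor but is outside its binding domain → cannot satisfy Principle A.
*Nadia₅* c-commands the anaphor within its binding domain → licit binder.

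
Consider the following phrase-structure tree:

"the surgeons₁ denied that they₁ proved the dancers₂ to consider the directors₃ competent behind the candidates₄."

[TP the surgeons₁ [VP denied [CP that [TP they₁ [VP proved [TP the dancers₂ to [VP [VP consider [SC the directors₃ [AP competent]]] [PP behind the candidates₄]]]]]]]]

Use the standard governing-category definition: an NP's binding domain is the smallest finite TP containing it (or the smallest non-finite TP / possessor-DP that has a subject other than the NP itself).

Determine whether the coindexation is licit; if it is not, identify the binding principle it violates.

The two coindexed NPs are *the surgeons₁* and *they₁*.
*they₁* is a pronoun; nothing c-commands it within its binding domain (the embedded TP.), so Principle B holds trivially.
*the surgeons₁* is an R-expression; *they₁* does not c-command it, and no other NP shares its index, so Principle C is satisfied.
All principles are respected.

grammatical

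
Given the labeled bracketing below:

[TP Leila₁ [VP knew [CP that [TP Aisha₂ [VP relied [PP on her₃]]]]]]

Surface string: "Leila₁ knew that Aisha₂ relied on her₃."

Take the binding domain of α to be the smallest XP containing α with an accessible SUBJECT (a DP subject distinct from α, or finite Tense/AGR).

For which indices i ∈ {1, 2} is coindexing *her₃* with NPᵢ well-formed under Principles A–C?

{1}

*her* is a pronoun, so Principle B applies: it must be free in its binding domain.
Binding domain of *her₃*: the embedded TP, whose subject is Aisha₂.
*Leila₁* c-commands the pronoun but from outside its binding domain, and is not c-commanded by it → coindexation permitted.
*Aisha₂* c-commands the pronoun within its binding domain → coindexation would violate Principle B.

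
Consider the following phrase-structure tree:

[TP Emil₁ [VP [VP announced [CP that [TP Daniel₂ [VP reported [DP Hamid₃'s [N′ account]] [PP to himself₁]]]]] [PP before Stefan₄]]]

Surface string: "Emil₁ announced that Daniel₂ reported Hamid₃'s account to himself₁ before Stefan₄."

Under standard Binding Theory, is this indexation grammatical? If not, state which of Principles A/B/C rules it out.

Principle A

The two coindexed NPs are *Emil₁* and *himself₁*.
*himself₁* is an anaphor. Principle A requires it to be bound within its binding domain — the embedded TP, whose subject is Daniel₂.
Within that domain it is c-commanded by *Daniel₂*, which does not share its index.
*Emil₁* does c-command the anaphor, but from outside its binding domain.
The anaphor is unbound in its domain → Principle A violation.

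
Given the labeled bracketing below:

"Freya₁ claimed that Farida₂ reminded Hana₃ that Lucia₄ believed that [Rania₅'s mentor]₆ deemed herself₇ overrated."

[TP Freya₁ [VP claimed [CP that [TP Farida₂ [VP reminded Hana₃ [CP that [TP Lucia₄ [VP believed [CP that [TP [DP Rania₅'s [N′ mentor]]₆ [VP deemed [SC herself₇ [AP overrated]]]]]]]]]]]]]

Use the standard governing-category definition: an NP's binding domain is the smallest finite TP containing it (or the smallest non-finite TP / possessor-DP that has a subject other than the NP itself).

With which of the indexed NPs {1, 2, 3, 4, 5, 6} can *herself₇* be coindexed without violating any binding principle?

{6}

*herself* is an anaphor, so Principle A applies: it must be bound in its binding domain.
Binding domain of *herself₇*: the embedded TP, whose subject is [Rania₅'s mentor]₆.
*Freya₁* c-commands the anaphor but is outside its binding domain → cannot satisfy Principle A.
*Farida₂* c-commands the anaphor but is outside its binding domain → cannot satisfy Principle A.
*Hana₃* c-commands the anaphor but is outside its binding domain → cannot satisfy Principle A.
*Lucia₄* c-commands the anaphor but is outside its binding domain → cannot satisfy Principle A.
*Rania₅* does not c-command the anaphor → cannot bind it.
*[Rania₅'s mentor]₆* c-commands the anaphor within its binding domain → licit binder.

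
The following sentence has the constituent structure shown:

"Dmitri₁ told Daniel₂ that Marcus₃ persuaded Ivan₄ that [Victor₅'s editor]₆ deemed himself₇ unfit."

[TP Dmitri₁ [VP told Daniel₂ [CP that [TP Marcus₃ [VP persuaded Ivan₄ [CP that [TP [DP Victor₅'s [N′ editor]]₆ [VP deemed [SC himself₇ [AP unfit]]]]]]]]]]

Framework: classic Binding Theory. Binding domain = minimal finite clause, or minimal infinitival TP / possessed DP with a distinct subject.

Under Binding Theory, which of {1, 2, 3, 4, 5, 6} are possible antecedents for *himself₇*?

{6}

*himself* is an anaphor, so Principle A applies: it must be bound in its binding domain.
Binding domain of *himself₇*: the embedded TP, whose subject is [Victor₅'s editor]₆.
*Dmitri₁* c-commands the anaphor but is outside its binding domain → cannot satisfy Principle A.
*Daniel₂* c-commands the anaphor but is outside its binding domain → cannot satisfy Principle A.
*Marcus₃* c-commands the anaphor but is outside its binding domain → cannot satisfy Principle A.
*Ivan₄* c-commands the anaphor but is outside its binding domain → cannot satisfy Principle A.
*Victor₅* does not c-command the anaphor → cannot bind it.
*[Victor₅'s editor]₆* c-commands the anaphor within its binding domain → licit binder.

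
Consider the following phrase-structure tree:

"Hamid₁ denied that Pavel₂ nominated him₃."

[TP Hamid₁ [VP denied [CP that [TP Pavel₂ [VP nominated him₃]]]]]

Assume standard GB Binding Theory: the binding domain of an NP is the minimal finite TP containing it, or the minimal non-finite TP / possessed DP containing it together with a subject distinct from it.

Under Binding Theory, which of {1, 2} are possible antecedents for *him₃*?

*him* is a pronoun, so Principle B applies: it must be free in its binding domain.
Binding domain of *him₃*: the embedded TP, whose subject is Pavel₂.
*Hamid₁* c-commands the pronoun but from outside its binding domain, and is not c-commanded by it → coindexation permitted.
*Pavel₂* c-commands the pronoun within its binding domain → coindexation would violate Principle B.

{1}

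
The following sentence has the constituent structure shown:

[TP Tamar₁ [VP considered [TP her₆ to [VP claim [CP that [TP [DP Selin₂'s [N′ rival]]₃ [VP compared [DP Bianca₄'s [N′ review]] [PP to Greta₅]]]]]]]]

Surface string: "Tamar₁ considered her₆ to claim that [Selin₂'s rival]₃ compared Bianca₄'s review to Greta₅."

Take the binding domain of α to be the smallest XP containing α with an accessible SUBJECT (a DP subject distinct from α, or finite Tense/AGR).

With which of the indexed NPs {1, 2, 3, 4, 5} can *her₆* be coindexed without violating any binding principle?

none

*her* is a pronoun, so Principle B applies: it must be free in its binding domain.
Binding domain of *her₆*: the matrix TP, whose subject is Tamar₁.
*Tamar₁* c-commands the pronoun within its binding domain → coindexation would violate Principle B.
*Selin₂*: the pronoun c-commands this R-expression → coindexation would violate Principle C on *Selin₂*.
*[Selin₂'s rival]₃*: the pronoun c-commands this R-expression → coindexation would violate Principle C on *[Selin₂'s rival]₃*.
*Bianca₄*: the pronoun c-commands this R-expression → coindexation would violate Principle C on *Bianca₄*.
*Greta₅*: the pronoun c-commands this R-expression → coindexation would violate Principle C on *Greta₅*.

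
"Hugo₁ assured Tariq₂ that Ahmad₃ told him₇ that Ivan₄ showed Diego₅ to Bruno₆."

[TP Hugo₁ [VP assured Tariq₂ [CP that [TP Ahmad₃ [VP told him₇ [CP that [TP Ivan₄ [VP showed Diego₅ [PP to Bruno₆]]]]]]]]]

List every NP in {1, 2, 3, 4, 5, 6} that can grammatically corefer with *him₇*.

{1, 2}

*him* is a pronoun, so Principle B applies: it must be free in its binding domain.
Binding domain of *him₇*: the embedded TP, whose subject is Ahmad₃.
*Hugo₁* c-commands the pronoun but from outside its binding domain, and is not c-commanded by it → coindexation permitted.
*Tariq₂* c-commands the pronoun but from outside its binding domain, and is not c-commanded by it → coindexation permitted.
*Ahmad₃* c-commands the pronoun within its binding domain → coindexation would violate Principle B.
*Ivan₄*: the pronoun c-commands this R-expression → coindexation would violate Principle C on *Ivan₄*.
*Diego₅*: the pronoun c-commands this R-expression → coindexation would violate Principle C on *Diego₅*.
*Bruno₆*: the pronoun c-commands this R-expression → coindexation would violate Principle C on *Bruno₆*.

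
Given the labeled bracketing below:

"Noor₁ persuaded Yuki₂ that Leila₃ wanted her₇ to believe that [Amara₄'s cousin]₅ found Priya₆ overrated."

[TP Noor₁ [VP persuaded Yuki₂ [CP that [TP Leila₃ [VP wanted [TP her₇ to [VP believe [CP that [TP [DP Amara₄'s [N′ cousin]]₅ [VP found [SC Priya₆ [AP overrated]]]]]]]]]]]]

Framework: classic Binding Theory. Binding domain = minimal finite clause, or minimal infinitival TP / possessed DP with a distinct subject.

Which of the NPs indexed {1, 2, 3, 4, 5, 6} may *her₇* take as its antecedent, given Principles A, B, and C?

*her* is a pronoun, so Principle B applies: it must be free in its binding domain.
Binding domain of *her₇*: the embedded TP, whose subject is Leila₃.
*Noor₁* c-commands the pronoun but from outside its binding domain, and is not c-commanded by it → coindexation permitted.
*Yuki₂* c-commands the pronoun but from outside its binding domain, and is not c-commanded by it → coindexation permitted.
*Leila₃* c-commands the pronoun within its binding domain → coindexation would violate Principle B.
*Amara₄*: the pronoun c-commands this R-expression → coindexation would violate Principle C on *Amara₄*.
*[Amara₄'s cousin]₅*: the pronoun c-commands this R-expression → coindexation would violate Principle C on *[Amara₄'s cousin]₅*.
*Priya₆*: the pronoun c-commands this R-expression → coindexation would violate Principle C on *Priya₆*.

{1, 2}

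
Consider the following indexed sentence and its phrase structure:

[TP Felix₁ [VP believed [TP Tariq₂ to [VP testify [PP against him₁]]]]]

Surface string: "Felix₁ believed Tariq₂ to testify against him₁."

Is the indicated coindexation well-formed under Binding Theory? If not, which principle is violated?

The two coindexed NPs are *Felix₁* and *him₁*.
*him₁* is a pronoun; its binding domain is the embedded TP, whose subject is Tariq₂. Within that domain it is c-commanded only by *Tariq₂*, which carries a different index — the pronoun is free locally, so Principle B holds.
*Felix₁* is an R-expression; *him₁* does not c-command it, and no other NP shares its index, so Principle C is satisfied.
All principles are respected.

grammatical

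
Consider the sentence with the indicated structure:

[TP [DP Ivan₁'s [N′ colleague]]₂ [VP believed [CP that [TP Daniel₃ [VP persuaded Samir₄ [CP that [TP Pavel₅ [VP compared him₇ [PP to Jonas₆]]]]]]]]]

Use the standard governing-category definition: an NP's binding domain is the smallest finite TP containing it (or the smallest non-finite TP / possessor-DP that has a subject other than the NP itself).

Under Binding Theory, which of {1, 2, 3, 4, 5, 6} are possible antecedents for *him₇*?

*him* is a pronoun, so Principle B applies: it must be free in its binding domain.
Binding domain of *him₇*: the embedded TP, whose subject is Pavel₅.
*Ivan₁* and the pronoun do not c-command one another → neither Principle B nor Principle C is at stake; coindexation permitted.
*[Ivan₁'s colleague]₂* c-commands the pronoun but from outside its binding domain, and is not c-commanded by it → coindexation permitted.
*Daniel₃* c-commands the pronoun but from outside its binding domain, and is not c-commanded by it → coindexation permitted.
*Samir₄* c-commands the pronoun but from outside its binding domain, and is not c-commanded by it → coindexation permitted.
*Pavel₅* c-commands the pronoun within its binding domain → coindexation would violate Principle B.
*Jonas₆*: the pronoun c-commands this R-expression → coindexation would violate Principle C on *Jonas₆*.

{1, 2, 3, 4}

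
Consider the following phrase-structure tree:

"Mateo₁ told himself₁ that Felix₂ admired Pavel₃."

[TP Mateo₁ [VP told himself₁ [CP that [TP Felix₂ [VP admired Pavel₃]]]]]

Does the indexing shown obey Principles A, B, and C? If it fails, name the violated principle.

grammatical

The two coindexed NPs are *Mateo₁* and *himself₁*.
*himself₁* is an anaphor; its binding domain is the matrix TP, whose subject is Mateo₁. *Mateo₁* c-commands it within that domain and shares its index, so Principle A is satisfied.
*Mateo₁* is an R-expression; *himself₁* does not c-command it, and no other NP shares its index, so Principle C is satisfied.
All principles are respected.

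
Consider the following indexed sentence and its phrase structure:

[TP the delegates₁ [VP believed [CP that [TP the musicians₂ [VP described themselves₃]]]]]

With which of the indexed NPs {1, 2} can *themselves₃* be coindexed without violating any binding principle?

{2}

*themselves* is an anaphor, so Principle A applies: it must be bound in its binding domain.
Binding domain of *themselves₃*: the embedded TP, whose subject is the musicians₂.
*the delegates₁* c-commands the anaphor but is outside its binding domain → cannot satisfy Principle A.
*the musicians₂* c-commands the anaphor within its binding domain → licit binder.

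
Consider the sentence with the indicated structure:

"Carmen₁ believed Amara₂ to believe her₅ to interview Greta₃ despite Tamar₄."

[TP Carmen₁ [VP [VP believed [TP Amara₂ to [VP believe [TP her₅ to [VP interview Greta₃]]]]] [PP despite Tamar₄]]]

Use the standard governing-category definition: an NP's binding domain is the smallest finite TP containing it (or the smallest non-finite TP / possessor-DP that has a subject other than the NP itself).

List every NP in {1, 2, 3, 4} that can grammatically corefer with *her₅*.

{1, 4}

*her* is a pronoun, so Principle B applies: it must be free in its binding domain.
Binding domain of *her₅*: the embedded TP, whose subject is Amara₂.
*Carmen₁* c-commands the pronoun but from outside its binding domain, and is not c-commanded by it → coindexation permitted.
*Amara₂* c-commands the pronoun within its binding domain → coindexation would violate Principle B.
*Greta₃*: the pronoun c-commands this R-expression → coindexation would violate Principle C on *Greta₃*.
*Tamar₄* and the pronoun do not c-command one another → neither Principle B nor Principle C is at stake; coindexation permitted.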